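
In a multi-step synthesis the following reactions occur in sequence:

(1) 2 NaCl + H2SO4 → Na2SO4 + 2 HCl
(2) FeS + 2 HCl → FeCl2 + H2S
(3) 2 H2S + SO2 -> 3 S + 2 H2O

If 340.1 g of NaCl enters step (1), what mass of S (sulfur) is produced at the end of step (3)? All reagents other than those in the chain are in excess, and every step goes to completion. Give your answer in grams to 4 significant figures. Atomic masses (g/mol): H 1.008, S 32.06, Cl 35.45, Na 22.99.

139.9 g

M(NaCl) = 22.99 + 35.45 = 58.44 g/mol.
M(S) = 32.06 g/mol.
n(NaCl) = 340.1 / 58.44 = 5.8196 mol.
Reaction (1): NaCl→HCl ratio 2:2 ⇒ n(HCl) = 5.8196 mol.
Reaction (2): HCl→H2S ratio 2:1 ⇒ n(H2S) = 2.9098 mol.
Reaction (3): H2S→S ratio 2:3 ⇒ n(S) = 4.3647 mol.
Mass of S = 4.3647 × 32.06 = 139.93 g.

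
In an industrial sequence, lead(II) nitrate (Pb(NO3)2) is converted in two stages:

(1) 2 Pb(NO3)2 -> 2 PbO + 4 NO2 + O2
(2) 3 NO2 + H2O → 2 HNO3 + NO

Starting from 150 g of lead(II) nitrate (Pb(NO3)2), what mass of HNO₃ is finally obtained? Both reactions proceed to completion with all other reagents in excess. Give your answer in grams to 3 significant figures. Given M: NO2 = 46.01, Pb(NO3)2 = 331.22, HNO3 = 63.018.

n(Pb(NO3)2) = 150.0 / 331.22 = 0.4529 mol.
Step 1 gives a 2:4 ratio of Pb(NO3)2 to NO2, so n(NO2) = 0.9057 mol.
In step 2 the NO2:HNO3 ratio is 3:2, so n(HNO3) = 0.6038 mol.
Mass of HNO3 = 0.6038 × 63.018 = 38.05 g.

38.1 g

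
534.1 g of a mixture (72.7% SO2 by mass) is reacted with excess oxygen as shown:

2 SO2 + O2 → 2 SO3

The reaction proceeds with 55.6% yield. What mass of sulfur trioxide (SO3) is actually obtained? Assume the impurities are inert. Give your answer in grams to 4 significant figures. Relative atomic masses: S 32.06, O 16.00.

269.8 g

Pure SO2 available = 534.1 g × 0.727 = 388.29 g.
M(SO2) = 32.06 + 2(16.00) = 64.06 g/mol.
M(SO3) = 32.06 + 3(16.00) = 80.06 g/mol.
n(SO2) = 388.29 g / 64.06 g/mol = 6.0614 mol.
From the equation the SO2:SO3 mole ratio is 2:2, so n(SO3) = 6.0614 × 2/2 = 6.0614 mol.
Mass of SO3 = 6.0614 mol × 80.06 g/mol = 485.27 g.
Actual mass collected = 485.27 g × 0.556 = 269.81 g.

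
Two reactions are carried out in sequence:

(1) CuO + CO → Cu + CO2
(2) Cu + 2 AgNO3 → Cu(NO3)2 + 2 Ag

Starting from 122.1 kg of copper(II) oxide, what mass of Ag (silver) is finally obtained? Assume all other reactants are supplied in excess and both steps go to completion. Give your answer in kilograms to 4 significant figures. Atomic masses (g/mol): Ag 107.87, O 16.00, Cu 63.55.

331.1 kg

M(CuO) = 63.55 + 16.00 = 79.55 g/mol.
M(Ag) = 107.87 g/mol.
122.1 kg = 122100 g.
n(CuO) = 122100 / 79.55 = 1534.9 mol.
Step 1 gives a 1:1 ratio of CuO to Cu, so n(Cu) = 1534.9 mol.
In step 2 the Cu:Ag ratio is 1:2, so n(Ag) = 3069.8 mol.
Mass of Ag = 3069.8 × 107.87 = 331140 g = 331.1 kg.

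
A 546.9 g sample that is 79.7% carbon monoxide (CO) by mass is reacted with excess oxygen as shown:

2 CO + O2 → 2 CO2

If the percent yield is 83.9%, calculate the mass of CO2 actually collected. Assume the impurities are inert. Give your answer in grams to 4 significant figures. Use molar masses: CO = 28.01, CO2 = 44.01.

Pure CO available = 546.9 g × 0.797 = 435.88 g.
n(CO) = 435.88 g / 28.01 g/mol = 15.562 mol.
From the equation the CO:CO2 mole ratio is 2:2, so n(CO2) = 15.562 × 2/2 = 15.562 mol.
Mass of CO2 = 15.562 mol × 44.01 g/mol = 684.86 g.
Actual mass collected = 684.86 g × 0.839 = 574.60 g.

574.6 g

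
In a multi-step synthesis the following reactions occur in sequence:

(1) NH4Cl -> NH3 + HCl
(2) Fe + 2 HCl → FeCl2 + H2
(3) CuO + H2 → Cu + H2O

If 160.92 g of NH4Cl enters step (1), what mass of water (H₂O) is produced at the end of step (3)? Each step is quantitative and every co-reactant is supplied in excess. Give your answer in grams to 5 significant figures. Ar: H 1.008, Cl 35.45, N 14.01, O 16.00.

M(NH4Cl) = 14.01 + 4(1.008) + 35.45 = 53.492 g/mol.
M(H2O) = 2(1.008) + 16.00 = 18.016 g/mol.
n(NH4Cl) = 160.92 / 53.492 = 3.00830 mol.
Reaction (1): NH4Cl→HCl ratio 1:1 ⇒ n(HCl) = 3.00830 mol.
Reaction (2): HCl→H2 ratio 2:1 ⇒ n(H2) = 1.50415 mol.
Reaction (3): H2→H2O ratio 1:1 ⇒ n(H2O) = 1.50415 mol.
Mass of H2O = 1.50415 × 18.016 = 27.0988 g.

27.099 g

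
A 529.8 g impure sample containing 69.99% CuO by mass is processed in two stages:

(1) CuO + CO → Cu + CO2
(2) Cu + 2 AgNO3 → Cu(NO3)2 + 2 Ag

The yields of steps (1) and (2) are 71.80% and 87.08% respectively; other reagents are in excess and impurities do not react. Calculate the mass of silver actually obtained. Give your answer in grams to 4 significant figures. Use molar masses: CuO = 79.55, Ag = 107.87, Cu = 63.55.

628.8 g

Pure CuO = 529.8 × 0.6999 = 370.81 g.
n(CuO) = 370.81 / 79.55 = 4.6613 mol.
Step 1 (CuO:Cu = 1:1): theoretical n(Cu) = 4.6613 mol; at 71.80% yield, n(Cu) = 3.3468 mol.
Step 2 (Cu:Ag = 1:2): theoretical n(Ag) = 6.6936 mol, so theoretical mass = 6.6936 × 107.87 = 722.04 g.
At 87.08% yield, actual mass of Ag = 722.04 × 0.8708 = 628.75 g.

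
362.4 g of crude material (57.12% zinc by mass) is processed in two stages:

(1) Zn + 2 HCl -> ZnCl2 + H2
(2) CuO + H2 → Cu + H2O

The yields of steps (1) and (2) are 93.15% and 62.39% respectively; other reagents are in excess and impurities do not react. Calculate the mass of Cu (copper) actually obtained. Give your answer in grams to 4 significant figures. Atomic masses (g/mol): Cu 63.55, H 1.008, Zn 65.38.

Pure Zn = 362.4 × 0.5712 = 207.00 g.
M(Zn) = 65.38 g/mol.
M(Cu) = 63.55 g/mol.
n(Zn) = 207.00 / 65.38 = 3.1661 mol.
Step 1 (Zn:H2 = 1:1): theoretical n(H2) = 3.1661 mol; at 93.15% yield, n(H2) = 2.9493 mol.
Step 2 (H2:Cu = 1:1): theoretical n(Cu) = 2.9493 mol, so theoretical mass = 2.9493 × 63.55 = 187.43 g.
At 62.39% yield, actual mass of Cu = 187.43 × 0.6239 = 116.94 g.

116.9 g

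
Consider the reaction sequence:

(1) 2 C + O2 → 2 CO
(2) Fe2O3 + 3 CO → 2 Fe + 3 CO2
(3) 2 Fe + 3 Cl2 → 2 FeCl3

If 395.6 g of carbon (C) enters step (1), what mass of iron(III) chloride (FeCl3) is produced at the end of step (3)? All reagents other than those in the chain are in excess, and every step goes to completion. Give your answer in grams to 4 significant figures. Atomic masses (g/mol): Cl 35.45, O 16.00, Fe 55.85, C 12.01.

3562 g

M(C) = 12.01 g/mol.
M(FeCl3) = 55.85 + 3(35.45) = 162.20 g/mol.
n(C) = 395.6 / 12.01 = 32.939 mol.
Reaction (1): C→CO ratio 2:2 ⇒ n(CO) = 32.939 mol.
Reaction (2): CO→Fe ratio 3:2 ⇒ n(Fe) = 21.959 mol.
Reaction (3): Fe→FeCl3 ratio 2:2 ⇒ n(FeCl3) = 21.959 mol.
Mass of FeCl3 = 21.959 × 162.20 = 3561.8 g.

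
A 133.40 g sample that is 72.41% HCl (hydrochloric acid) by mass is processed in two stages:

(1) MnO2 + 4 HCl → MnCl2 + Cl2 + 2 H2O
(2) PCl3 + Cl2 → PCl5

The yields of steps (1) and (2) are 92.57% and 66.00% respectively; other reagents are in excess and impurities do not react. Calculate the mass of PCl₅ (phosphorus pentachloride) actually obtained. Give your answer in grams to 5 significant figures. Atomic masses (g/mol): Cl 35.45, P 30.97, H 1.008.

84.263 g

Pure HCl = 133.40 × 0.7241 = 96.5949 g.
M(HCl) = 1.008 + 35.45 = 36.458 g/mol.
M(PCl5) = 30.97 + 5(35.45) = 208.22 g/mol.
n(HCl) = 96.5949 / 36.458 = 2.64949 mol.
Step 1 (HCl:Cl2 = 4:1): theoretical n(Cl2) = 0.662371 mol; at 92.57% yield, n(Cl2) = 0.613157 mol.
Step 2 (Cl2:PCl5 = 1:1): theoretical n(PCl5) = 0.613157 mol, so theoretical mass = 0.613157 × 208.22 = 127.672 g.
At 66.00% yield, actual mass of PCl5 = 127.672 × 0.6600 = 84.2632 g.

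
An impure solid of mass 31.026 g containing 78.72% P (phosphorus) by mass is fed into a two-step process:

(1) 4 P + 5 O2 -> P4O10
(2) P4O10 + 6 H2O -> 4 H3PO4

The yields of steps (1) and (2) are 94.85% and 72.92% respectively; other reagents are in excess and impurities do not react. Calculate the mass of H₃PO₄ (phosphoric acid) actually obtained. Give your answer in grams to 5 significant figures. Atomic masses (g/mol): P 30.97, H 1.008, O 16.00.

53.451 g

Pure P = 31.026 × 0.7872 = 24.4237 g.
M(P) = 30.97 g/mol.
M(H3PO4) = 3(1.008) + 30.97 + 4(16.00) = 97.994 g/mol.
n(P) = 24.4237 / 30.97 = 0.788623 mol.
Step 1 (P:P4O10 = 4:1): theoretical n(P4O10) = 0.197156 mol; at 94.85% yield, n(P4O10) = 0.187002 mol.
Step 2 (P4O10:H3PO4 = 1:4): theoretical n(H3PO4) = 0.748009 mol, so theoretical mass = 0.748009 × 97.994 = 73.3004 g.
At 72.92% yield, actual mass of H3PO4 = 73.3004 × 0.7292 = 53.4507 g.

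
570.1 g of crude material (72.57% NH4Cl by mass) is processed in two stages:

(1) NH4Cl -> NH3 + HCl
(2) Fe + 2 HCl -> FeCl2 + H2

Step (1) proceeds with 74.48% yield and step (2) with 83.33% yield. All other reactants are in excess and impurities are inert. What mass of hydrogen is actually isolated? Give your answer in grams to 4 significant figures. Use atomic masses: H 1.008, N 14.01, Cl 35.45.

Pure NH4Cl = 570.1 × 0.7257 = 413.72 g.
M(NH4Cl) = 14.01 + 4(1.008) + 35.45 = 53.492 g/mol.
M(H2) = 2(1.008) = 2.016 g/mol.
n(NH4Cl) = 413.72 / 53.492 = 7.7343 mol.
Step 1 (NH4Cl:HCl = 1:1): theoretical n(HCl) = 7.7343 mol; at 74.48% yield, n(HCl) = 5.7605 mol.
Step 2 (HCl:H2 = 2:1): theoretical n(H2) = 2.8802 mol, so theoretical mass = 2.8802 × 2.016 = 5.8066 g.
At 83.33% yield, actual mass of H2 = 5.8066 × 0.8333 = 4.8386 g.

4.839 g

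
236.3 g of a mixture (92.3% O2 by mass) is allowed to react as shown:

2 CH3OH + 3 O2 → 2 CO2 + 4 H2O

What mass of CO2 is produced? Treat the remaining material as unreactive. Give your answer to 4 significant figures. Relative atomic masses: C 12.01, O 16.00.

Mass of pure O2 = 236.3 g × 0.923 = 218.10 g.
M(O2) = 2(16.00) = 32.00 g/mol.
M(CO2) = 12.01 + 2(16.00) = 44.01 g/mol.
n(O2) = 218.10 g / 32.00 g/mol = 6.8158 mol.
From the equation the O2:CO2 mole ratio is 3:2, so n(CO2) = 6.8158 × 2/3 = 4.5439 mol.
Mass of CO2 = 4.5439 mol × 44.01 g/mol = 199.97 g.

200.0 g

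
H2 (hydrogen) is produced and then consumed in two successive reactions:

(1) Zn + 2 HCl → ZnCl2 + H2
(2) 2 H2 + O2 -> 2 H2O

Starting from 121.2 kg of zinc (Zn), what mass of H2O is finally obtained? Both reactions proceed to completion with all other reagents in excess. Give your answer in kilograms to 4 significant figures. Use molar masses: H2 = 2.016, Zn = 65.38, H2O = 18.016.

33.40 kg

121.2 kg = 121200 g.
n(Zn) = 121200 / 65.38 = 1853.8 mol.
Step 1 gives a 1:1 ratio of Zn to H2, so n(H2) = 1853.8 mol.
In step 2 the H2:H2O ratio is 2:2, so n(H2O) = 1853.8 mol.
Mass of H2O = 1853.8 × 18.016 = 33398 g = 33.40 kg.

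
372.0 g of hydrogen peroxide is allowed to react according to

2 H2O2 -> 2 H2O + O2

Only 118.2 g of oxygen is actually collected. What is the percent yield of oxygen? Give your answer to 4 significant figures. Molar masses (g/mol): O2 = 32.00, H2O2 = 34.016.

67.55 %

n(H2O2) = 372.00 g / 34.016 g/mol = 10.936 mol.
From the equation the H2O2:O2 mole ratio is 2:1, so n(O2) = 10.936 × 1/2 = 5.4680 mol.
Mass of O2 = 5.4680 mol × 32.00 g/mol = 174.98 g.
This is the theoretical yield. Percent yield = 118.2 g / 174.98 g × 100% = 67.552%.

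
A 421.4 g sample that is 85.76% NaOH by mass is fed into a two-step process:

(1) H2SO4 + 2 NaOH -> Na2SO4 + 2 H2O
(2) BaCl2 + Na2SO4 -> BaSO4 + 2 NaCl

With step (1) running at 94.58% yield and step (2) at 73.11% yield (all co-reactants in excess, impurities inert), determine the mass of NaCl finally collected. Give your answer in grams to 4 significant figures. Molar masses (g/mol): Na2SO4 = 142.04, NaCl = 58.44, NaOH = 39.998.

365.1 g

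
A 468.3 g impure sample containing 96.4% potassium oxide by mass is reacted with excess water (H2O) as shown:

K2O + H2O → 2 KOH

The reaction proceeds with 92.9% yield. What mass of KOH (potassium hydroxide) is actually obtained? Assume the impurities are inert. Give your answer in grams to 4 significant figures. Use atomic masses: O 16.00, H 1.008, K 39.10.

499.6 g

Pure K2O available = 468.3 g × 0.964 = 451.44 g.
M(K2O) = 2(39.10) + 16.00 = 94.20 g/mol.
M(KOH) = 39.10 + 16.00 + 1.008 = 56.108 g/mol.
n(K2O) = 451.44 g / 94.20 g/mol = 4.7924 mol.
From the equation the K2O:KOH mole ratio is 1:2, so n(KOH) = 4.7924 × 2/1 = 9.5847 mol.
Mass of KOH = 9.5847 mol × 56.108 g/mol = 537.78 g.
Actual mass collected = 537.78 g × 0.929 = 499.60 g.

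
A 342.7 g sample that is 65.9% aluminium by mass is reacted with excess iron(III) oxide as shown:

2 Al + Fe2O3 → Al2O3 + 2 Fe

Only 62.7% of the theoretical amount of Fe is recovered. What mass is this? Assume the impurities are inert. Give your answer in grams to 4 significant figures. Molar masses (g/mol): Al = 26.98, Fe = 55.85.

293.1 g

Pure Al available = 342.7 g × 0.659 = 225.84 g.
n(Al) = 225.84 g / 26.98 g/mol = 8.3706 mol.
From the equation the Al:Fe mole ratio is 2:2, so n(Fe) = 8.3706 × 2/2 = 8.3706 mol.
Mass of Fe = 8.3706 mol × 55.85 g/mol = 467.50 g.
Actual mass collected = 467.50 g × 0.627 = 293.12 g.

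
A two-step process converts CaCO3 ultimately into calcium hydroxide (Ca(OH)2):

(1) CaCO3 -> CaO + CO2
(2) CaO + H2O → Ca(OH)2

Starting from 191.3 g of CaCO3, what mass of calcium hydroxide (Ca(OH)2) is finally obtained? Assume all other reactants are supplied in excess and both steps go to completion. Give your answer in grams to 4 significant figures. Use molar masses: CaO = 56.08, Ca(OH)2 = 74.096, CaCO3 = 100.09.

n(CaCO3) = 191.30 / 100.09 = 1.9113 mol.
Step 1 gives a 1:1 ratio of CaCO3 to CaO, so n(CaO) = 1.9113 mol.
In step 2 the CaO:Ca(OH)2 ratio is 1:1, so n(Ca(OH)2) = 1.9113 mol.
Mass of Ca(OH)2 = 1.9113 × 74.096 = 141.62 g.

141.6 g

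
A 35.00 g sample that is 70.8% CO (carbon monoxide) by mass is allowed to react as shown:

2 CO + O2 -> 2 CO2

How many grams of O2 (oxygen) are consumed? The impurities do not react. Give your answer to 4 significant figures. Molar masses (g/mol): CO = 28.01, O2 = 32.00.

14.15 g

Mass of pure CO = 35.00 g × 0.708 = 24.780 g.
n(CO) = 24.780 g / 28.01 g/mol = 0.88468 mol.
From the equation the CO:O2 mole ratio is 2:1, so n(O2) = 0.88468 × 1/2 = 0.44234 mol.
Mass of O2 = 0.44234 mol × 32.00 g/mol = 14.155 g.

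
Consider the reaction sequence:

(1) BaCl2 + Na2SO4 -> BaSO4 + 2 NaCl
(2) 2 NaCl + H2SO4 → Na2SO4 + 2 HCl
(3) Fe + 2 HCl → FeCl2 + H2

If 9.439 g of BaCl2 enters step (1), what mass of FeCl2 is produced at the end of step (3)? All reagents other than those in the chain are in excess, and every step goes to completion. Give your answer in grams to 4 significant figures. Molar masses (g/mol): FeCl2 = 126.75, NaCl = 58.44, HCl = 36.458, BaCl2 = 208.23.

5.746 g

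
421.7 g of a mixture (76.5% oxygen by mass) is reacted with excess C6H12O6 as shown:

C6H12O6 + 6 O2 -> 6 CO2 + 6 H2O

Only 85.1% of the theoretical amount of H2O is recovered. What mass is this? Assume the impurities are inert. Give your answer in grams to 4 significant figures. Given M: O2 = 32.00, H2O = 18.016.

154.6 g

Pure O2 available = 421.7 g × 0.765 = 322.60 g.
n(O2) = 322.60 g / 32.00 g/mol = 10.081 mol.
From the equation the O2:H2O mole ratio is 6:6, so n(H2O) = 10.081 × 6/6 = 10.081 mol.
Mass of H2O = 10.081 mol × 18.016 g/mol = 181.62 g.
Actual mass collected = 181.62 g × 0.851 = 154.56 g.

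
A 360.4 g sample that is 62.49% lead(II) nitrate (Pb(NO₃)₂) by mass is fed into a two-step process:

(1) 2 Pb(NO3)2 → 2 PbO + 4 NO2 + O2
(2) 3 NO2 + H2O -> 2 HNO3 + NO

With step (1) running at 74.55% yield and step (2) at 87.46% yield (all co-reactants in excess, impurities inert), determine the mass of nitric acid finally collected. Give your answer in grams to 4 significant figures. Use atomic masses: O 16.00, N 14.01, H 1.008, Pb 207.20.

37.25 g

Pure Pb(NO3)2 = 360.4 × 0.6249 = 225.21 g.
M(Pb(NO3)2) = 207.20 + 2(14.01) + 6(16.00) = 331.22 g/mol.
M(HNO3) = 1.008 + 14.01 + 3(16.00) = 63.018 g/mol.
n(Pb(NO3)2) = 225.21 / 331.22 = 0.67995 mol.
Step 1 (Pb(NO3)2:NO2 = 2:4): theoretical n(NO2) = 1.3599 mol; at 74.55% yield, n(NO2) = 1.0138 mol.
Step 2 (NO2:HNO3 = 3:2): theoretical n(HNO3) = 0.67587 mol, so theoretical mass = 0.67587 × 63.018 = 42.592 g.
At 87.46% yield, actual mass of HNO3 = 42.592 × 0.8746 = 37.251 g.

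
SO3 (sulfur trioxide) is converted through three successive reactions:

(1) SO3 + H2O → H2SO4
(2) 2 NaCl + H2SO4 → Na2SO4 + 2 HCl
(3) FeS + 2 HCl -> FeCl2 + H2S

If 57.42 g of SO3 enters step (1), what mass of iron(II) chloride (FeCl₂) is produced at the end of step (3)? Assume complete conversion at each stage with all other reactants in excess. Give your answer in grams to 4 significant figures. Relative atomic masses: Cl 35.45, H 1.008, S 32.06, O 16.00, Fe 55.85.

M(SO3) = 32.06 + 3(16.00) = 80.06 g/mol.
M(FeCl2) = 55.85 + 2(35.45) = 126.75 g/mol.
n(SO3) = 57.42 / 80.06 = 0.71721 mol.
Reaction (1): SO3→H2SO4 ratio 1:1 ⇒ n(H2SO4) = 0.71721 mol.
Reaction (2): H2SO4→HCl ratio 1:2 ⇒ n(HCl) = 1.4344 mol.
Reaction (3): HCl→FeCl2 ratio 2:1 ⇒ n(FeCl2) = 0.71721 mol.
Mass of FeCl2 = 0.71721 × 126.75 = 90.907 g.

90.91 g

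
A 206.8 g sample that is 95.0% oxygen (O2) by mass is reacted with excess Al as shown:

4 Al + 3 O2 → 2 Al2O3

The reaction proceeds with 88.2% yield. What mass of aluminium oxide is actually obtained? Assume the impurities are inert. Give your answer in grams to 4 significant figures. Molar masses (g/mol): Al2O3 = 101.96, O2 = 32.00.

368.1 g

Pure O2 available = 206.8 g × 0.950 = 196.46 g.
n(O2) = 196.46 g / 32.00 g/mol = 6.1394 mol.
From the equation the O2:Al2O3 mole ratio is 3:2, so n(Al2O3) = 6.1394 × 2/3 = 4.0929 mol.
Mass of Al2O3 = 4.0929 mol × 101.96 g/mol = 417.31 g.
Actual mass collected = 417.31 g × 0.882 = 368.07 g.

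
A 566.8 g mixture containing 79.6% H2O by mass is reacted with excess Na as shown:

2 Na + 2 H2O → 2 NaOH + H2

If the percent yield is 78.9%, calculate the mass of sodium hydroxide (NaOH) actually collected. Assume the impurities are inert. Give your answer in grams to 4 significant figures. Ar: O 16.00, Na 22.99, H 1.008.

Pure H2O available = 566.8 g × 0.796 = 451.17 g.
M(H2O) = 2(1.008) + 16.00 = 18.016 g/mol.
M(NaOH) = 22.99 + 16.00 + 1.008 = 39.998 g/mol.
n(H2O) = 451.17 g / 18.016 g/mol = 25.043 mol.
From the equation the H2O:NaOH mole ratio is 2:2, so n(NaOH) = 25.043 × 2/2 = 25.043 mol.
Mass of NaOH = 25.043 mol × 39.998 g/mol = 1001.7 g.
Actual mass collected = 1001.7 g × 0.789 = 790.31 g.

790.3 g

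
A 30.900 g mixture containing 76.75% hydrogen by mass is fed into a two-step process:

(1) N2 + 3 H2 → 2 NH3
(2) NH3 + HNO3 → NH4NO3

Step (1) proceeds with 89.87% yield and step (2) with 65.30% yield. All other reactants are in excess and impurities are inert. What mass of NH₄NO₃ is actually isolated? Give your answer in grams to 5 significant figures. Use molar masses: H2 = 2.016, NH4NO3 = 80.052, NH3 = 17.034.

368.43 g

Pure H2 = 30.900 × 0.7675 = 23.7157 g.
n(H2) = 23.7157 / 2.016 = 11.7638 mol.
Step 1 (H2:NH3 = 3:2): theoretical n(NH3) = 7.84251 mol; at 89.87% yield, n(NH3) = 7.04806 mol.
Step 2 (NH3:NH4NO3 = 1:1): theoretical n(NH4NO3) = 7.04806 mol, so theoretical mass = 7.04806 × 80.052 = 564.212 g.
At 65.30% yield, actual mass of NH4NO3 = 564.212 × 0.6530 = 368.430 g.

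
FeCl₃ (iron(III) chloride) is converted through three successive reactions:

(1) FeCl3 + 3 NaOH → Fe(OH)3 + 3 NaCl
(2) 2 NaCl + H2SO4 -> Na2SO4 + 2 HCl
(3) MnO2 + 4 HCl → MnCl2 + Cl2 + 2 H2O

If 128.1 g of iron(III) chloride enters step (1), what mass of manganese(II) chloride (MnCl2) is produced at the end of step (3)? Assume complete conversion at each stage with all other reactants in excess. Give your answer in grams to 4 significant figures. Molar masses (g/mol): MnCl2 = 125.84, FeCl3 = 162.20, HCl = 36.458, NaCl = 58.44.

74.54 g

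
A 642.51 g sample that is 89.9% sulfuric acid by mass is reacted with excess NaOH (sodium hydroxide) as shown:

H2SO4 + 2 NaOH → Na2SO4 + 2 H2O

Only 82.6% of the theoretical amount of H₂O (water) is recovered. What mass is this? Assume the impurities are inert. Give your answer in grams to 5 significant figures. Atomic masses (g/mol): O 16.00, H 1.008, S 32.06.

175.29 g

Pure H2SO4 available = 642.51 g × 0.899 = 577.616 g.
M(H2SO4) = 2(1.008) + 32.06 + 4(16.00) = 98.076 g/mol.
M(H2O) = 2(1.008) + 16.00 = 18.016 g/mol.
n(H2SO4) = 577.616 g / 98.076 g/mol = 5.88948 mol.
From the equation the H2SO4:H2O mole ratio is 1:2, so n(H2O) = 5.88948 × 2/1 = 11.7790 mol.
Mass of H2O = 11.7790 mol × 18.016 g/mol = 212.210 g.
Actual mass collected = 212.210 g × 0.826 = 175.285 g.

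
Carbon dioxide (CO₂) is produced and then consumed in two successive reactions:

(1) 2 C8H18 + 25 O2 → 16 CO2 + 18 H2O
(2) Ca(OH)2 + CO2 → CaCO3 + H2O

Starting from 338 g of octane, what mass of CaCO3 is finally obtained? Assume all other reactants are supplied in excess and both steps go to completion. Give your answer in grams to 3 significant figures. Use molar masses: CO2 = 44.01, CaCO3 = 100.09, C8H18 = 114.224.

2370 g

n(C8H18) = 338.0 / 114.224 = 2.959 mol.
Step 1 gives a 2:16 ratio of C8H18 to CO2, so n(CO2) = 23.67 mol.
In step 2 the CO2:CaCO3 ratio is 1:1, so n(CaCO3) = 23.67 mol.
Mass of CaCO3 = 23.67 × 100.09 = 2369 g.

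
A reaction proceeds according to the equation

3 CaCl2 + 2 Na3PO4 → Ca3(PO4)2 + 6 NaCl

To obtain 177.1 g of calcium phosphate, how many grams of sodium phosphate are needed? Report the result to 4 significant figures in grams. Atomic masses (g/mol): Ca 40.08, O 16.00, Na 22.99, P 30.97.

187.2 g

M(Ca3(PO4)2) = 3(40.08) + 2(30.97) + 8(16.00) = 310.18 g/mol.
M(Na3PO4) = 3(22.99) + 30.97 + 4(16.00) = 163.94 g/mol.
n(Ca3(PO4)2) = 177.10 g / 310.18 g/mol = 0.57096 mol.
From the equation the Ca3(PO4)2:Na3PO4 mole ratio is 1:2, so n(Na3PO4) = 0.57096 × 2/1 = 1.1419 mol.
Mass of Na3PO4 = 1.1419 mol × 163.94 g/mol = 187.21 g.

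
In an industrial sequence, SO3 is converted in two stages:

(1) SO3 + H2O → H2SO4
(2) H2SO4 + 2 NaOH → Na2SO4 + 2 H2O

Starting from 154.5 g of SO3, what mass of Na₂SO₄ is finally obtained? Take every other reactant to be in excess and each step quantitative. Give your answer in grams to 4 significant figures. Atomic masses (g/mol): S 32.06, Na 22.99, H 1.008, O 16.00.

274.1 g

M(SO3) = 32.06 + 3(16.00) = 80.06 g/mol.
M(Na2SO4) = 2(22.99) + 32.06 + 4(16.00) = 142.04 g/mol.
n(SO3) = 154.50 / 80.06 = 1.9298 mol.
Step 1 gives a 1:1 ratio of SO3 to H2SO4, so n(H2SO4) = 1.9298 mol.
In step 2 the H2SO4:Na2SO4 ratio is 1:1, so n(Na2SO4) = 1.9298 mol.
Mass of Na2SO4 = 1.9298 × 142.04 = 274.11 g.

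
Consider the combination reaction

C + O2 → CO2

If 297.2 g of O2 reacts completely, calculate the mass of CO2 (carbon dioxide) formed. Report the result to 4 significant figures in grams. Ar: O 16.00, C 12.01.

408.7 g

M(O2) = 2(16.00) = 32.00 g/mol.
M(CO2) = 12.01 + 2(16.00) = 44.01 g/mol.
n(O2) = 297.20 g / 32.00 g/mol = 9.2875 mol.
From the equation the O2:CO2 mole ratio is 1:1, so n(CO2) = 9.2875 × 1/1 = 9.2875 mol.
Mass of CO2 = 9.2875 mol × 44.01 g/mol = 408.74 g.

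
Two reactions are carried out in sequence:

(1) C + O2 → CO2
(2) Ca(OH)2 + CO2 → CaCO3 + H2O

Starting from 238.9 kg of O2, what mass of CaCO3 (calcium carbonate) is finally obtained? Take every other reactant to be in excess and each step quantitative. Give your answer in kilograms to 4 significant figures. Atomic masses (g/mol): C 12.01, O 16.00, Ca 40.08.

747.2 kg

M(O2) = 2(16.00) = 32.00 g/mol.
M(CaCO3) = 40.08 + 12.01 + 3(16.00) = 100.09 g/mol.
238.9 kg = 238900 g.
n(O2) = 238900 / 32.00 = 7465.6 mol.
Step 1 gives a 1:1 ratio of O2 to CO2, so n(CO2) = 7465.6 mol.
In step 2 the CO2:CaCO3 ratio is 1:1, so n(CaCO3) = 7465.6 mol.
Mass of CaCO3 = 7465.6 × 100.09 = 747230 g = 747.2 kg.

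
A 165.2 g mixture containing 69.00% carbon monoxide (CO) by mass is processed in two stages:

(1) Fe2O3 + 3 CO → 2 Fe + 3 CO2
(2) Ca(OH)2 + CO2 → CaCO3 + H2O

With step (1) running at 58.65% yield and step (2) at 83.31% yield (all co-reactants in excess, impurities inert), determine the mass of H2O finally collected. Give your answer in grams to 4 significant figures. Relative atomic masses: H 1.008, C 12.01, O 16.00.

35.82 g

Pure CO = 165.2 × 0.6900 = 113.99 g.
M(CO) = 12.01 + 16.00 = 28.01 g/mol.
M(H2O) = 2(1.008) + 16.00 = 18.016 g/mol.
n(CO) = 113.99 / 28.01 = 4.0695 mol.
Step 1 (CO:CO2 = 3:3): theoretical n(CO2) = 4.0695 mol; at 58.65% yield, n(CO2) = 2.3868 mol.
Step 2 (CO2:H2O = 1:1): theoretical n(H2O) = 2.3868 mol, so theoretical mass = 2.3868 × 18.016 = 43.000 g.
At 83.31% yield, actual mass of H2O = 43.000 × 0.8331 = 35.824 g.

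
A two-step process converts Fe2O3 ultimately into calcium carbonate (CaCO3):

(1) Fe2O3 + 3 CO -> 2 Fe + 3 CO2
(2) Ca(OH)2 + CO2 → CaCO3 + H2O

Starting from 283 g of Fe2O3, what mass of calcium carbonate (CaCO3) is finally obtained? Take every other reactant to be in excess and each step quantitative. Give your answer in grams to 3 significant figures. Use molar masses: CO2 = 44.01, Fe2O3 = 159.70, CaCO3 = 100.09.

532 g

n(Fe2O3) = 283.0 / 159.70 = 1.772 mol.
Step 1 gives a 1:3 ratio of Fe2O3 to CO2, so n(CO2) = 5.316 mol.
In step 2 the CO2:CaCO3 ratio is 1:1, so n(CaCO3) = 5.316 mol.
Mass of CaCO3 = 5.316 × 100.09 = 532.1 g.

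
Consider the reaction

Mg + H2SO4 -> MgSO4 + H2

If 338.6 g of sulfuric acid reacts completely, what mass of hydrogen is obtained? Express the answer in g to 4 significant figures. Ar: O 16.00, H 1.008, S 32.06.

M(H2SO4) = 2(1.008) + 32.06 + 4(16.00) = 98.076 g/mol.
M(H2) = 2(1.008) = 2.016 g/mol.
n(H2SO4) = 338.60 g / 98.076 g/mol = 3.4524 mol.
From the equation the H2SO4:H2 mole ratio is 1:1, so n(H2) = 3.4524 × 1/1 = 3.4524 mol.
Mass of H2 = 3.4524 mol × 2.016 g/mol = 6.9601 g.

6.960 g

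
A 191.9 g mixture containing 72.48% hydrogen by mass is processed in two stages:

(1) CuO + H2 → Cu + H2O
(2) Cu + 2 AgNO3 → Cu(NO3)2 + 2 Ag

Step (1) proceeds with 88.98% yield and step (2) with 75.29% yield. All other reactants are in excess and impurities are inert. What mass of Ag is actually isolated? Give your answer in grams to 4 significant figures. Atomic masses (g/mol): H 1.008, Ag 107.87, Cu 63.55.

Pure H2 = 191.9 × 0.7248 = 139.09 g.
M(H2) = 2(1.008) = 2.016 g/mol.
M(Ag) = 107.87 g/mol.
n(H2) = 139.09 / 2.016 = 68.993 mol.
Step 1 (H2:Cu = 1:1): theoretical n(Cu) = 68.993 mol; at 88.98% yield, n(Cu) = 61.390 mol.
Step 2 (Cu:Ag = 1:2): theoretical n(Ag) = 122.78 mol, so theoretical mass = 122.78 × 107.87 = 13244 g.
At 75.29% yield, actual mass of Ag = 13244 × 0.7529 = 9971.6 g.

9972 g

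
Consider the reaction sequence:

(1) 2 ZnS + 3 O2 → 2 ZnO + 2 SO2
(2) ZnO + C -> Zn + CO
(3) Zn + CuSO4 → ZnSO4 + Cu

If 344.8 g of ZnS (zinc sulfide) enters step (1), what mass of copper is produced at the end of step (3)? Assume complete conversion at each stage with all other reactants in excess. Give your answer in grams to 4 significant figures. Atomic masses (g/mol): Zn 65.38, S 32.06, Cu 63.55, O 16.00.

M(ZnS) = 65.38 + 32.06 = 97.44 g/mol.
M(Cu) = 63.55 g/mol.
n(ZnS) = 344.8 / 97.44 = 3.5386 mol.
Reaction (1): ZnS→ZnO ratio 2:2 ⇒ n(ZnO) = 3.5386 mol.
Reaction (2): ZnO→Zn ratio 1:1 ⇒ n(Zn) = 3.5386 mol.
Reaction (3): Zn→Cu ratio 1:1 ⇒ n(Cu) = 3.5386 mol.
Mass of Cu = 3.5386 × 63.55 = 224.88 g.

224.9 g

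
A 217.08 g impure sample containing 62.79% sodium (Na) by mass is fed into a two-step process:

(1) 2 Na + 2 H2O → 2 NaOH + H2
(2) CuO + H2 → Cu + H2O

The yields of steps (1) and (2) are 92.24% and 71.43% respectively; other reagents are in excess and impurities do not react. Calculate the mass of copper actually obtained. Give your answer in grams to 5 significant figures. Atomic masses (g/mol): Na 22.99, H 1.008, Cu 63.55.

Pure Na = 217.08 × 0.6279 = 136.305 g.
M(Na) = 22.99 g/mol.
M(Cu) = 63.55 g/mol.
n(Na) = 136.305 / 22.99 = 5.92886 mol.
Step 1 (Na:H2 = 2:1): theoretical n(H2) = 2.96443 mol; at 92.24% yield, n(H2) = 2.73439 mol.
Step 2 (H2:Cu = 1:1): theoretical n(Cu) = 2.73439 mol, so theoretical mass = 2.73439 × 63.55 = 173.771 g.
At 71.43% yield, actual mass of Cu = 173.771 × 0.7143 = 124.124 g.

124.12 g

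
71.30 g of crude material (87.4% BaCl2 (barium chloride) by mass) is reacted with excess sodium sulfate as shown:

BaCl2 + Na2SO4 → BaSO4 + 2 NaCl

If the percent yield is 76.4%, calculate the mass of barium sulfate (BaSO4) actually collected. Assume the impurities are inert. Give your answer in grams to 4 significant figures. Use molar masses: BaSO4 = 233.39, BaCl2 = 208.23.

Pure BaCl2 available = 71.30 g × 0.874 = 62.316 g.
n(BaCl2) = 62.316 g / 208.23 g/mol = 0.29927 mol.
From the equation the BaCl2:BaSO4 mole ratio is 1:1, so n(BaSO4) = 0.29927 × 1/1 = 0.29927 mol.
Mass of BaSO4 = 0.29927 mol × 233.39 g/mol = 69.846 g.
Actual mass collected = 69.846 g × 0.764 = 53.362 g.

53.36 g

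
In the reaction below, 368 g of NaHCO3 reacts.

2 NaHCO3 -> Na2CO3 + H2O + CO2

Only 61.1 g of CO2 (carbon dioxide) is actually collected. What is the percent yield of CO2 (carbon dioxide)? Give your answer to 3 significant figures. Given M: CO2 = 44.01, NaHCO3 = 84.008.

63.4 %

n(NaHCO3) = 368.0 g / 84.008 g/mol = 4.381 mol.
From the equation the NaHCO3:CO2 mole ratio is 2:1, so n(CO2) = 4.381 × 1/2 = 2.190 mol.
Mass of CO2 = 2.190 mol × 44.01 g/mol = 96.39 g.
This is the theoretical yield. Percent yield = 61.1 g / 96.39 g × 100% = 63.39%.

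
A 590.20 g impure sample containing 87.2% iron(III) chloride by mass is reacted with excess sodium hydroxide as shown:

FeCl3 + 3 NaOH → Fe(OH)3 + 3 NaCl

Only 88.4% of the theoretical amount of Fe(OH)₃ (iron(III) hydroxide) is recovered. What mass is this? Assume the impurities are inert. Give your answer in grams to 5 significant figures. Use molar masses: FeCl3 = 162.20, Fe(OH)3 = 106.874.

Pure FeCl3 available = 590.20 g × 0.872 = 514.654 g.
n(FeCl3) = 514.654 g / 162.20 g/mol = 3.17296 mol.
From the equation the FeCl3:Fe(OH)3 mole ratio is 1:1, so n(Fe(OH)3) = 3.17296 × 1/1 = 3.17296 mol.
Mass of Fe(OH)3 = 3.17296 mol × 106.874 g/mol = 339.107 g.
Actual mass collected = 339.107 g × 0.884 = 299.771 g.

299.77 g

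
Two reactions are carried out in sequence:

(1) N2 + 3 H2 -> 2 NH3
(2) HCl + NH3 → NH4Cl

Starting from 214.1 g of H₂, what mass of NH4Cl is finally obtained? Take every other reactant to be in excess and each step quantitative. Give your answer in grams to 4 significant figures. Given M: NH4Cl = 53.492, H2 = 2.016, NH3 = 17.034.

3787 g

n(H2) = 214.10 / 2.016 = 106.20 mol.
Step 1 gives a 3:2 ratio of H2 to NH3, so n(NH3) = 70.800 mol.
In step 2 the NH3:NH4Cl ratio is 1:1, so n(NH4Cl) = 70.800 mol.
Mass of NH4Cl = 70.800 × 53.492 = 3787.2 g.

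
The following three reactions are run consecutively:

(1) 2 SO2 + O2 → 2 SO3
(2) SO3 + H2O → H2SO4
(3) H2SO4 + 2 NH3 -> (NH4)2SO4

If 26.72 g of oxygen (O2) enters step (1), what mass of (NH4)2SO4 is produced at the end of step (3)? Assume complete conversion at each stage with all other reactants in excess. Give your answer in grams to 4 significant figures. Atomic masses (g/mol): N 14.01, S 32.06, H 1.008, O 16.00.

220.7 g

M(O2) = 2(16.00) = 32.00 g/mol.
M((NH4)2SO4) = 2(14.01) + 8(1.008) + 32.06 + 4(16.00) = 132.144 g/mol.
n(O2) = 26.72 / 32.00 = 0.83500 mol.
Reaction (1): O2→SO3 ratio 1:2 ⇒ n(SO3) = 1.6700 mol.
Reaction (2): SO3→H2SO4 ratio 1:1 ⇒ n(H2SO4) = 1.6700 mol.
Reaction (3): H2SO4→(NH4)2SO4 ratio 1:1 ⇒ n((NH4)2SO4) = 1.6700 mol.
Mass of (NH4)2SO4 = 1.6700 × 132.144 = 220.68 g.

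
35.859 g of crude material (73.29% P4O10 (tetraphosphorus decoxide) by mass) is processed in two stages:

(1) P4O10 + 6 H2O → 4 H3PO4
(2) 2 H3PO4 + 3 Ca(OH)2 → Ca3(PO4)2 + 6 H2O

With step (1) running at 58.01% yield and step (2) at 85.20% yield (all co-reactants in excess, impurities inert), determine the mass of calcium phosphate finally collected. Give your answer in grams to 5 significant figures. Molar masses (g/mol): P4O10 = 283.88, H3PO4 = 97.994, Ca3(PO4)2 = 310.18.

28.385 g

Pure P4O10 = 35.859 × 0.7329 = 26.2811 g.
n(P4O10) = 26.2811 / 283.88 = 0.0925781 mol.
Step 1 (P4O10:H3PO4 = 1:4): theoretical n(H3PO4) = 0.370312 mol; at 58.01% yield, n(H3PO4) = 0.214818 mol.
Step 2 (H3PO4:Ca3(PO4)2 = 2:1): theoretical n(Ca3(PO4)2) = 0.107409 mol, so theoretical mass = 0.107409 × 310.18 = 33.3161 g.
At 85.20% yield, actual mass of Ca3(PO4)2 = 33.3161 × 0.8520 = 28.3854 g.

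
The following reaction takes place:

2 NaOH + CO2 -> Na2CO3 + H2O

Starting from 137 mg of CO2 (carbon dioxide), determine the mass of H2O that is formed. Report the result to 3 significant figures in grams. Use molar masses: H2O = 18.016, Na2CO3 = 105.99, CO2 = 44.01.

0.0561 g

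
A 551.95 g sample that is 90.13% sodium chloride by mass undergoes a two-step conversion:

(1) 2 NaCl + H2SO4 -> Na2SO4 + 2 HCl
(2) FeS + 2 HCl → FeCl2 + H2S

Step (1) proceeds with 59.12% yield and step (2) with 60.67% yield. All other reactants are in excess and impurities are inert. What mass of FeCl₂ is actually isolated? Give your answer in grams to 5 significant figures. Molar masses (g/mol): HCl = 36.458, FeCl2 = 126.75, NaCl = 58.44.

193.50 g

Pure NaCl = 551.95 × 0.9013 = 497.473 g.
n(NaCl) = 497.473 / 58.44 = 8.51253 mol.
Step 1 (NaCl:HCl = 2:2): theoretical n(HCl) = 8.51253 mol; at 59.12% yield, n(HCl) = 5.03261 mol.
Step 2 (HCl:FeCl2 = 2:1): theoretical n(FeCl2) = 2.51631 mol, so theoretical mass = 2.51631 × 126.75 = 318.942 g.
At 60.67% yield, actual mass of FeCl2 = 318.942 × 0.6067 = 193.502 g.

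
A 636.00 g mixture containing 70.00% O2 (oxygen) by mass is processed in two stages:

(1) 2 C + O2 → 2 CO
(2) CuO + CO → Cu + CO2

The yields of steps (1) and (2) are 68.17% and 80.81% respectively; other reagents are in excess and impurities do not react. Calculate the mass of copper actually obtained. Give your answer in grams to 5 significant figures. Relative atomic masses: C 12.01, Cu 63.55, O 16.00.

Pure O2 = 636.00 × 0.7000 = 445.200 g.
M(O2) = 2(16.00) = 32.00 g/mol.
M(Cu) = 63.55 g/mol.
n(O2) = 445.200 / 32.00 = 13.9125 mol.
Step 1 (O2:CO = 1:2): theoretical n(CO) = 27.8250 mol; at 68.17% yield, n(CO) = 18.9683 mol.
Step 2 (CO:Cu = 1:1): theoretical n(Cu) = 18.9683 mol, so theoretical mass = 18.9683 × 63.55 = 1205.44 g.
At 80.81% yield, actual mass of Cu = 1205.44 × 0.8081 = 974.113 g.

974.11 g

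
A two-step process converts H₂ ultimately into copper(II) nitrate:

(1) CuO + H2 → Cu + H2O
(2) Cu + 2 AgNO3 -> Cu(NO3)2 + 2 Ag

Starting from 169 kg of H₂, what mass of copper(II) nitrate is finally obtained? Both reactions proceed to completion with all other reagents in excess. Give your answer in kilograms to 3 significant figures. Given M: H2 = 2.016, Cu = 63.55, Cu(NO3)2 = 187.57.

15700 kg

169 kg = 169000 g.
n(H2) = 169000 / 2.016 = 83830 mol.
Step 1 gives a 1:1 ratio of H2 to Cu, so n(Cu) = 83830 mol.
In step 2 the Cu:Cu(NO3)2 ratio is 1:1, so n(Cu(NO3)2) = 83830 mol.
Mass of Cu(NO3)2 = 83830 × 187.57 = 1.572 × 10^7 g = 15700 kg.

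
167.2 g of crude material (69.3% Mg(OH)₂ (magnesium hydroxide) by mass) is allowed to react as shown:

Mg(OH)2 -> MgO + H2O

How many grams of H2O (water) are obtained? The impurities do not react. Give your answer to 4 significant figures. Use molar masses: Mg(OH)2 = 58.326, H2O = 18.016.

Mass of pure Mg(OH)2 = 167.2 g × 0.693 = 115.87 g.
n(Mg(OH)2) = 115.87 g / 58.326 g/mol = 1.9866 mol.
From the equation the Mg(OH)2:H2O mole ratio is 1:1, so n(H2O) = 1.9866 × 1/1 = 1.9866 mol.
Mass of H2O = 1.9866 mol × 18.016 g/mol = 35.790 g.

35.79 g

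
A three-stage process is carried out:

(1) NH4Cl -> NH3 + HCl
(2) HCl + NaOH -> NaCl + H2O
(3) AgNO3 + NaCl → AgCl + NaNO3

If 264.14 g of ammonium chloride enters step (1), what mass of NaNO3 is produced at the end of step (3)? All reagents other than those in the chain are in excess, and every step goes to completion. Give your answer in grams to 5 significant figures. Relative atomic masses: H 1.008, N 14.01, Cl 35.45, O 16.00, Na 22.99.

419.72 g

M(NH4Cl) = 14.01 + 4(1.008) + 35.45 = 53.492 g/mol.
M(NaNO3) = 22.99 + 14.01 + 3(16.00) = 85.00 g/mol.
n(NH4Cl) = 264.14 / 53.492 = 4.93793 mol.
Reaction (1): NH4Cl→HCl ratio 1:1 ⇒ n(HCl) = 4.93793 mol.
Reaction (2): HCl→NaCl ratio 1:1 ⇒ n(NaCl) = 4.93793 mol.
Reaction (3): NaCl→NaNO3 ratio 1:1 ⇒ n(NaNO3) = 4.93793 mol.
Mass of NaNO3 = 4.93793 × 85.00 = 419.724 g.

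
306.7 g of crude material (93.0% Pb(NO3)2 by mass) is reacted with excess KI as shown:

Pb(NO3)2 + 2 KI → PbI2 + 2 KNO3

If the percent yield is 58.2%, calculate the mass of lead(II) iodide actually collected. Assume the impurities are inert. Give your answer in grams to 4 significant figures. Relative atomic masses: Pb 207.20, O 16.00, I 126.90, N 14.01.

231.0 g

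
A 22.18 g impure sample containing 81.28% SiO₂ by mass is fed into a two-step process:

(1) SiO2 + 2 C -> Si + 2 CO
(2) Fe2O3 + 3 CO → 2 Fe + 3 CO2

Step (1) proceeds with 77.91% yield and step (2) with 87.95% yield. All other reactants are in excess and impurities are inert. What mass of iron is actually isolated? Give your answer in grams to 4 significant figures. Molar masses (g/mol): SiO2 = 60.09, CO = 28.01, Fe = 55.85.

Pure SiO2 = 22.18 × 0.8128 = 18.028 g.
n(SiO2) = 18.028 / 60.09 = 0.30002 mol.
Step 1 (SiO2:CO = 1:2): theoretical n(CO) = 0.60003 mol; at 77.91% yield, n(CO) = 0.46748 mol.
Step 2 (CO:Fe = 3:2): theoretical n(Fe) = 0.31166 mol, so theoretical mass = 0.31166 × 55.85 = 17.406 g.
At 87.95% yield, actual mass of Fe = 17.406 × 0.8795 = 15.309 g.

15.31 g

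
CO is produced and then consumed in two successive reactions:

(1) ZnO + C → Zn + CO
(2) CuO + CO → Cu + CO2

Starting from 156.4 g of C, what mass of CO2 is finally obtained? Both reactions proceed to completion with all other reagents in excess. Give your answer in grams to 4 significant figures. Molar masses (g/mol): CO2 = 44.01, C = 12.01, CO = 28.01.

573.1 g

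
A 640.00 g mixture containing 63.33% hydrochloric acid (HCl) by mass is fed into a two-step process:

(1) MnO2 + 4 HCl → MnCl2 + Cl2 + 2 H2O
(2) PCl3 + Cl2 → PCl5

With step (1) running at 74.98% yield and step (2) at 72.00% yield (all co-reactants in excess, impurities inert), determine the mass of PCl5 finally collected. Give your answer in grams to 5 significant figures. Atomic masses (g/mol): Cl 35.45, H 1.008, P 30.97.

Pure HCl = 640.00 × 0.6333 = 405.312 g.
M(HCl) = 1.008 + 35.45 = 36.458 g/mol.
M(PCl5) = 30.97 + 5(35.45) = 208.22 g/mol.
n(HCl) = 405.312 / 36.458 = 11.1172 mol.
Step 1 (HCl:Cl2 = 4:1): theoretical n(Cl2) = 2.77931 mol; at 74.98% yield, n(Cl2) = 2.08392 mol.
Step 2 (Cl2:PCl5 = 1:1): theoretical n(PCl5) = 2.08392 mol, so theoretical mass = 2.08392 × 208.22 = 433.915 g.
At 72.00% yield, actual mass of PCl5 = 433.915 × 0.7200 = 312.419 g.

312.42 g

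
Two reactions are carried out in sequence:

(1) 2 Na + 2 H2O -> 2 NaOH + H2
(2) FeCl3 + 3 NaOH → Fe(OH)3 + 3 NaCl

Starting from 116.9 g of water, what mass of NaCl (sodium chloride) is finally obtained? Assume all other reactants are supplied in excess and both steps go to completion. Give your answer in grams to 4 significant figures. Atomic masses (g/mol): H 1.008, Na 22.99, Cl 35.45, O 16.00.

379.2 g

M(H2O) = 2(1.008) + 16.00 = 18.016 g/mol.
M(NaCl) = 22.99 + 35.45 = 58.44 g/mol.
n(H2O) = 116.90 / 18.016 = 6.4887 mol.
Step 1 gives a 2:2 ratio of H2O to NaOH, so n(NaOH) = 6.4887 mol.
In step 2 the NaOH:NaCl ratio is 3:3, so n(NaCl) = 6.4887 mol.
Mass of NaCl = 6.4887 × 58.44 = 379.20 g.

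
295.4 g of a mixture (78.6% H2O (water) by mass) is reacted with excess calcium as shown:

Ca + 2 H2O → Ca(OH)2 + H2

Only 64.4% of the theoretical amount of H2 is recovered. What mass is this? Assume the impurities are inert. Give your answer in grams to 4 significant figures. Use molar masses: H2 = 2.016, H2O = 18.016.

8.366 g

Pure H2O available = 295.4 g × 0.786 = 232.18 g.
n(H2O) = 232.18 g / 18.016 g/mol = 12.888 mol.
From the equation the H2O:H2 mole ratio is 2:1, so n(H2) = 12.888 × 1/2 = 6.4438 mol.
Mass of H2 = 6.4438 mol × 2.016 g/mol = 12.991 g.
Actual mass collected = 12.991 g × 0.644 = 8.3661 g.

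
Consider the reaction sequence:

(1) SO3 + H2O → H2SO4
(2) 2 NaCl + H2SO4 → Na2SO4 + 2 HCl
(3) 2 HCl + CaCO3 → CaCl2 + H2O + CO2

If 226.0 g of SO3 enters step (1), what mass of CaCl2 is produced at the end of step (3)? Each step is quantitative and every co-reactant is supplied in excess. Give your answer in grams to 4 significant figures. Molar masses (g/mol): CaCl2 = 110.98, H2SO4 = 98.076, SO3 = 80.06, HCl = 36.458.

n(SO3) = 226.0 / 80.06 = 2.8229 mol.
Reaction (1): SO3→H2SO4 ratio 1:1 ⇒ n(H2SO4) = 2.8229 mol.
Reaction (2): H2SO4→HCl ratio 1:2 ⇒ n(HCl) = 5.6458 mol.
Reaction (3): HCl→CaCl2 ratio 2:1 ⇒ n(CaCl2) = 2.8229 mol.
Mass of CaCl2 = 2.8229 × 110.98 = 313.28 g.

313.3 g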